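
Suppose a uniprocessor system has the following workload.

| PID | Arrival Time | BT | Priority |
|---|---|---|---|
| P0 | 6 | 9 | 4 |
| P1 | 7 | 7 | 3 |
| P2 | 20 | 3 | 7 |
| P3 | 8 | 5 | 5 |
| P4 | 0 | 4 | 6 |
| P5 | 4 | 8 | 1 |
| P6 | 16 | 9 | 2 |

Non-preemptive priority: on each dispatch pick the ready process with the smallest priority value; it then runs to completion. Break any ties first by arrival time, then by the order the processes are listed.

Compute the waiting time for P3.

Timeline: | P4 0-4 | P5 4-12 | P1 12-19 | P6 19-28 | P0 28-37 | P3 37-42 | P2 42-45 |
Completion: P0=37  P1=19  P2=45  P3=42  P4=4  P5=12  P6=28
Turnaround (C−A): P0=31  P1=12  P2=25  P3=34  P4=4  P5=8  P6=12
Waiting(P3) = turnaround − burst = 34 − 5 = 29

29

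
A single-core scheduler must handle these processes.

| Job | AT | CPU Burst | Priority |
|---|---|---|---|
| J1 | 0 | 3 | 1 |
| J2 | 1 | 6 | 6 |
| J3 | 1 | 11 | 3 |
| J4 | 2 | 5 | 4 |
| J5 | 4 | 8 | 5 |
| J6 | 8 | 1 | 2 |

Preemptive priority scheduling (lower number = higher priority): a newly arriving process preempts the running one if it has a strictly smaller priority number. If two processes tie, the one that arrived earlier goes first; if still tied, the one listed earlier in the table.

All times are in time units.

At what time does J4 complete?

20

Gantt: | J1 0-3 | J3 3-8 | J6 8-9 | J3 9-15 | J4 15-20 | J5 20-28 | J2 28-34 |
Completion: J1=3  J2=34  J3=15  J4=20  J5=28  J6=9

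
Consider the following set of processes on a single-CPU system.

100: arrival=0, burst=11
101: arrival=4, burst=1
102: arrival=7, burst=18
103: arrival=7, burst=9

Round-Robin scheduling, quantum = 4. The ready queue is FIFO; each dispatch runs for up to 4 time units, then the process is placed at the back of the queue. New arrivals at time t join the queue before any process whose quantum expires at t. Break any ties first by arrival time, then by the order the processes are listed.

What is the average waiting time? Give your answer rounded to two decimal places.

Timeline: | 100 0-4 | 101 4-5 | 100 5-9 | 102 9-13 | 103 13-17 | 100 17-20 | 102 20-24 | 103 24-28 | 102 28-32 | 103 32-33 | 102 33-39 |
Completion: 100=20  101=5  102=39  103=33
Waiting times: 100=9, 101=0, 102=14, 103=17
Average waiting = (9+0+14+17) / 4 = 40/4 = 10.00

10.00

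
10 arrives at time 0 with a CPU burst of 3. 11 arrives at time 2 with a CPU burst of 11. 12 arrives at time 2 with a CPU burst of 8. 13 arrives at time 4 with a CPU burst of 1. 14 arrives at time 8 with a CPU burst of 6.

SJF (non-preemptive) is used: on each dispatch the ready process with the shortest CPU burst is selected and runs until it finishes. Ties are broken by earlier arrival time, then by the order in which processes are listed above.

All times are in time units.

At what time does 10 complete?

Schedule: | 10 0-3 | 12 3-11 | 13 11-12 | 14 12-18 | 11 18-29 |
Completion: 10=3  11=29  12=11  13=12  14=18
Turnaround (C−A): 10=3  11=27  12=9  13=8  14=10

3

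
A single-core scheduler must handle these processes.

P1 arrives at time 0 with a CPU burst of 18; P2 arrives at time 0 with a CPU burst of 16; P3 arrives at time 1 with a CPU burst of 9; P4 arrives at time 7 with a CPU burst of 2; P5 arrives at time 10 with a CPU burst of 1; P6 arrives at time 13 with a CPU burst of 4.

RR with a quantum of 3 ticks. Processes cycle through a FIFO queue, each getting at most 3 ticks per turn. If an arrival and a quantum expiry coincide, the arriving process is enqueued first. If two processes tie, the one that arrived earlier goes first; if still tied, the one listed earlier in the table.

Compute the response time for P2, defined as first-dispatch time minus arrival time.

Timeline: | P1 0-3 | P2 3-6 | P3 6-9 | P1 9-12 | P2 12-15 | P4 15-17 | P3 17-20 | P5 20-21 | P1 21-24 | P6 24-27 | P2 27-30 | P3 30-33 | P1 33-36 | P6 36-37 | P2 37-40 | P1 40-43 | P2 43-46 | P1 46-49 | P2 49-50 |
Completion: P1=49  P2=50  P3=33  P4=17  P5=21  P6=37
Turnaround (C−A): P1=49  P2=50  P3=32  P4=10  P5=11  P6=24
Response(P2) = first start − arrival = 3 − 0 = 3

3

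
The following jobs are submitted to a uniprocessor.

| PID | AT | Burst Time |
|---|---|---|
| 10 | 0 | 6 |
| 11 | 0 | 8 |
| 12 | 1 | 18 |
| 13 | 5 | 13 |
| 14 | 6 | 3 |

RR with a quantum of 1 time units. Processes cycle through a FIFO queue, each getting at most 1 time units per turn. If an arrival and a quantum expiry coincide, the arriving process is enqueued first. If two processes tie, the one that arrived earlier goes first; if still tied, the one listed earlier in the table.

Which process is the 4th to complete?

13

Gantt: | 10 0-1 | 11 1-2 | 12 2-3 | 10 3-4 | 11 4-5 | 12 5-6 | 10 6-7 | 13 7-8 | 11 8-9 | 14 9-10 | 12 10-11 | 10 11-12 | 13 12-13 | 11 13-14 | 14 14-15 | 12 15-16 | 10 16-17 | 13 17-18 | 11 18-19 | 14 19-20 | 12 20-21 | 10 21-22 | 13 22-23 | 11 23-24 | 12 24-25 | 13 25-26 | 11 26-27 | 12 27-28 | 13 28-29 | 11 29-30 | 12 30-31 | 13 31-32 | 12 32-33 | 13 33-34 | 12 34-35 | 13 35-36 | 12 36-37 | 13 37-38 | 12 38-39 | 13 39-40 | 12 40-41 | 13 41-42 | 12 42-43 | 13 43-44 | 12 44-48 |
Completion: 10=22  11=30  12=48  13=44  14=20
Turnaround (C−A): 10=22  11=30  12=47  13=39  14=14
Finish order: 14 → 10 → 11 → 13 → 12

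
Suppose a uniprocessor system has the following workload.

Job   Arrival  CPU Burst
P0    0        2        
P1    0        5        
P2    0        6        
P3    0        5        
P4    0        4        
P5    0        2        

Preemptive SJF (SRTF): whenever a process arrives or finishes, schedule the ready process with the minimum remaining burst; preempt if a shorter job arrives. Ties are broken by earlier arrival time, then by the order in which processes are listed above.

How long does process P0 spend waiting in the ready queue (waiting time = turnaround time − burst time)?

0

Timeline: | P0 0-2 | P5 2-4 | P4 4-8 | P1 8-13 | P3 13-18 | P2 18-24 |
Completion: P0=2  P1=13  P2=24  P3=18  P4=8  P5=4
Waiting(P0) = turnaround − burst = 2 − 2 = 0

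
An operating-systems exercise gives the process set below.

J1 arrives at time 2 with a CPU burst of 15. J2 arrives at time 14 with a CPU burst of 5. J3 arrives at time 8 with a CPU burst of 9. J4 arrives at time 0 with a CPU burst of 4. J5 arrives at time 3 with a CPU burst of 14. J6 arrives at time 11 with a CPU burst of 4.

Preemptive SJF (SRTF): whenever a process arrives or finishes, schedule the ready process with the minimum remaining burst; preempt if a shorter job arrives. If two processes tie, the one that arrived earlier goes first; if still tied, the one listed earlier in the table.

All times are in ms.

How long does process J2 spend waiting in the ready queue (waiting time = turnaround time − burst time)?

Gantt: | J4 0-4 | J5 4-8 | J3 8-11 | J6 11-15 | J2 15-20 | J3 20-26 | J5 26-36 | J1 36-51 |
Completion: J1=51  J2=20  J3=26  J4=4  J5=36  J6=15
Turnaround (C−A): J1=49  J2=6  J3=18  J4=4  J5=33  J6=4
Waiting(J2) = turnaround − burst = 6 − 5 = 1

1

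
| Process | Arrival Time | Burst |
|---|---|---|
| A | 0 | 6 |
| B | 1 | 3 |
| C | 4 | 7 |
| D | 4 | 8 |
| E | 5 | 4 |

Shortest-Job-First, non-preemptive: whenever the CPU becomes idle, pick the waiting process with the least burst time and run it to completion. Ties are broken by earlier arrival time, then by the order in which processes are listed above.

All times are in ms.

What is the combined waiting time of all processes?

34

Schedule: | A 0-6 | B 6-9 | E 9-13 | C 13-20 | D 20-28 |
Completion: A=6  B=9  C=20  D=28  E=13
Turnaround (C−A): A=6  B=8  C=16  D=24  E=8
Waiting = turnaround − burst: A=0, B=5, C=9, D=16, E=4
Total waiting = 0 + 5 + 9 + 16 + 4 = 34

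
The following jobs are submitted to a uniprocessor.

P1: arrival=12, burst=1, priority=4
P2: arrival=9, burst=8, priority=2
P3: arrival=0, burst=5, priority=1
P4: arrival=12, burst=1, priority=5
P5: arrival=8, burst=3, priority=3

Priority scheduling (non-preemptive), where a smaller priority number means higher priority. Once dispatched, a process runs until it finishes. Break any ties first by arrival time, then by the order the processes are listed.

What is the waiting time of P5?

Timeline: | P3 0-5 | idle 5-8 | P5 8-11 | P2 11-19 | P1 19-20 | P4 20-21 |
Completion: P1=20  P2=19  P3=5  P4=21  P5=11
Turnaround (C−A): P1=8  P2=10  P3=5  P4=9  P5=3
Waiting(P5) = turnaround − burst = 3 − 3 = 0

0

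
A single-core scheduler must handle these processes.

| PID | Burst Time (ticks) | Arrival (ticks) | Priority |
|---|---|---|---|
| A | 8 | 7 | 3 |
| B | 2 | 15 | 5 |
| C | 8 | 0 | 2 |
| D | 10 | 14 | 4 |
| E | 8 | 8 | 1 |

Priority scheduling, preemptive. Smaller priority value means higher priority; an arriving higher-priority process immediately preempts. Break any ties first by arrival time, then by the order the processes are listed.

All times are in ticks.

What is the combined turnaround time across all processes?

Timeline: | C 0-8 | E 8-16 | A 16-24 | D 24-34 | B 34-36 |
Completion: A=24  B=36  C=8  D=34  E=16
Turnaround (C−A): A=17  B=21  C=8  D=20  E=8
Turnaround = completion − arrival: A=17, B=21, C=8, D=20, E=8
Total turnaround = 17 + 21 + 8 + 20 + 8 = 74

74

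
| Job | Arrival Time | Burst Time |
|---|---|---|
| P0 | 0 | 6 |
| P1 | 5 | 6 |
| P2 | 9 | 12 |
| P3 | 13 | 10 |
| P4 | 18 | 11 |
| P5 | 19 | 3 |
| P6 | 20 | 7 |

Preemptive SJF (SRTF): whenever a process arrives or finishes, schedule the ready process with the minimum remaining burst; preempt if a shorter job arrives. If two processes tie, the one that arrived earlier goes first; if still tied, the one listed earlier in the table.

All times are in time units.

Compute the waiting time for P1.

Schedule: | P0 0-6 | P1 6-12 | P2 12-13 | P3 13-19 | P5 19-22 | P3 22-26 | P6 26-33 | P2 33-44 | P4 44-55 |
Completion: P0=6  P1=12  P2=44  P3=26  P4=55  P5=22  P6=33
Turnaround (C−A): P0=6  P1=7  P2=35  P3=13  P4=37  P5=3  P6=13
Waiting(P1) = turnaround − burst = 7 − 6 = 1

1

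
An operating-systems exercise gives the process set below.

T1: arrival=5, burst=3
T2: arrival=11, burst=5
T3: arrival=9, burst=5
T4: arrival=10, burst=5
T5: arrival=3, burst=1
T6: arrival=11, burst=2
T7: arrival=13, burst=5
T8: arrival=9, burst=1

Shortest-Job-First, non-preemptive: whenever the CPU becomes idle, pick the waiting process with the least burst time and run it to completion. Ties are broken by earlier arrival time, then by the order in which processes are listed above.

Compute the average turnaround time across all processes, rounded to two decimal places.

Timeline: | idle 0-3 | T5 3-4 | idle 4-5 | T1 5-8 | idle 8-9 | T8 9-10 | T3 10-15 | T6 15-17 | T4 17-22 | T2 22-27 | T7 27-32 |
Completion: T1=8  T2=27  T3=15  T4=22  T5=4  T6=17  T7=32  T8=10
Turnaround times: T1=3, T2=16, T3=6, T4=12, T5=1, T6=6, T7=19, T8=1
Average turnaround = (3+16+6+12+1+6+19+1) / 8 = 64/8 = 8.00

8.00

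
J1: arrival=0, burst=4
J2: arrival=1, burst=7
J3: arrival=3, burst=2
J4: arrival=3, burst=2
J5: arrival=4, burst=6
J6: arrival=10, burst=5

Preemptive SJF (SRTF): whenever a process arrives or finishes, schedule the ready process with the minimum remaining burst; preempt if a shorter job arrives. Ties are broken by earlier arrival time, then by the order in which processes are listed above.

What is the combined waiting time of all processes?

30

Gantt: | J1 0-4 | J3 4-6 | J4 6-8 | J5 8-14 | J6 14-19 | J2 19-26 |
Completion: J1=4  J2=26  J3=6  J4=8  J5=14  J6=19
Waiting = turnaround − burst: J1=0, J2=18, J3=1, J4=3, J5=4, J6=4
Total waiting = 0 + 18 + 1 + 3 + 4 + 4 = 30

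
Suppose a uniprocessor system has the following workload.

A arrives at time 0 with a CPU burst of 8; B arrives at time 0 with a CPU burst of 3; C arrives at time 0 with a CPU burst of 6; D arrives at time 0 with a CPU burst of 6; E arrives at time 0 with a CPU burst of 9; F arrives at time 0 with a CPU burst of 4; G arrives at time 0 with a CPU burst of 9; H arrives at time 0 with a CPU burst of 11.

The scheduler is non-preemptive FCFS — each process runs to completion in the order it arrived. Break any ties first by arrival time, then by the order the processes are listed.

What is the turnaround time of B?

Timeline: | A 0-8 | B 8-11 | C 11-17 | D 17-23 | E 23-32 | F 32-36 | G 36-45 | H 45-56 |
Completion: A=8  B=11  C=17  D=23  E=32  F=36  G=45  H=56
Turnaround(B) = completion − arrival = 11 − 0 = 11

11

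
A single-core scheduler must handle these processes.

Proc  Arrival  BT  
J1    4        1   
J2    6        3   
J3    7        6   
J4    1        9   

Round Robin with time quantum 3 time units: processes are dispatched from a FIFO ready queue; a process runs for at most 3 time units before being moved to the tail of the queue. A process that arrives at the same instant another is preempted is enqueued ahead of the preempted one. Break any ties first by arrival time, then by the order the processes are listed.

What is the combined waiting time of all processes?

Schedule: | idle 0-1 | J4 1-4 | J1 4-5 | J4 5-8 | J2 8-11 | J3 11-14 | J4 14-17 | J3 17-20 |
Completion: J1=5  J2=11  J3=20  J4=17
Turnaround (C−A): J1=1  J2=5  J3=13  J4=16
Waiting = turnaround − burst: J1=0, J2=2, J3=7, J4=7
Total waiting = 0 + 2 + 7 + 7 = 16

16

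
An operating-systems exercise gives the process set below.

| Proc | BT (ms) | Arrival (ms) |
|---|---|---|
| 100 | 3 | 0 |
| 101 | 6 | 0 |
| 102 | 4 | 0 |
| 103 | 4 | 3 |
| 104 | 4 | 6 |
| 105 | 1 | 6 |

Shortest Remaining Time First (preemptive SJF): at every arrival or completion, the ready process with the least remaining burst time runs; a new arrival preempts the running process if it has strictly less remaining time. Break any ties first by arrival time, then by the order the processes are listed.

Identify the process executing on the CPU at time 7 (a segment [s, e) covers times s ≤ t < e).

Gantt: | 100 0-3 | 102 3-7 | 105 7-8 | 103 8-12 | 104 12-16 | 101 16-22 |
Completion: 100=3  101=22  102=7  103=12  104=16  105=8

105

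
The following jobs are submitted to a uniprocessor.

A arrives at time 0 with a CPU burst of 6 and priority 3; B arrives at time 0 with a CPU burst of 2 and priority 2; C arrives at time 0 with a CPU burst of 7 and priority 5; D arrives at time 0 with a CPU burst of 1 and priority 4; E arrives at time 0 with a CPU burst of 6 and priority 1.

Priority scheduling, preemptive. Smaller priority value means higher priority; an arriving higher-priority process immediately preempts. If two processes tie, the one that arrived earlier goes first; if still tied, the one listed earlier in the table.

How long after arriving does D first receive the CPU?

14

Gantt: | E 0-6 | B 6-8 | A 8-14 | D 14-15 | C 15-22 |
Completion: A=14  B=8  C=22  D=15  E=6
Turnaround (C−A): A=14  B=8  C=22  D=15  E=6
Response(D) = first start − arrival = 14 − 0 = 14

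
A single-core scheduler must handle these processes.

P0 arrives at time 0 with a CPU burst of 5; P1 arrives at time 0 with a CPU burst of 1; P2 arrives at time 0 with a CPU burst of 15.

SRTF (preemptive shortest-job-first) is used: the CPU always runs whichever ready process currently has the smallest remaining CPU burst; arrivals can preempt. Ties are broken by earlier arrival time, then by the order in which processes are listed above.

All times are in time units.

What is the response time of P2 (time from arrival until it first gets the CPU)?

Timeline: | P1 0-1 | P0 1-6 | P2 6-21 |
Completion: P0=6  P1=1  P2=21
Turnaround (C−A): P0=6  P1=1  P2=21
Response(P2) = first start − arrival = 6 − 0 = 6

6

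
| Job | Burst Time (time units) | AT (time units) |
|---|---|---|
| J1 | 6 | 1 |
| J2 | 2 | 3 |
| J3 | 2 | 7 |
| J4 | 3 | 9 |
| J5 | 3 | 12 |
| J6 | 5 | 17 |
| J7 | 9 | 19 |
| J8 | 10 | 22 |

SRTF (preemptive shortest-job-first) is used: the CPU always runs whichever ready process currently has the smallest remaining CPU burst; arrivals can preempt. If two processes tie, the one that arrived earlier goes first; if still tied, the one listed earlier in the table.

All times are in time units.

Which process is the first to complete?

Gantt: | idle 0-1 | J1 1-3 | J2 3-5 | J1 5-9 | J3 9-11 | J4 11-14 | J5 14-17 | J6 17-22 | J7 22-31 | J8 31-41 |
Completion: J1=9  J2=5  J3=11  J4=14  J5=17  J6=22  J7=31  J8=41
Finish order: J2 → J1 → J3 → J4 → J5 → J6 → J7 → J8

J2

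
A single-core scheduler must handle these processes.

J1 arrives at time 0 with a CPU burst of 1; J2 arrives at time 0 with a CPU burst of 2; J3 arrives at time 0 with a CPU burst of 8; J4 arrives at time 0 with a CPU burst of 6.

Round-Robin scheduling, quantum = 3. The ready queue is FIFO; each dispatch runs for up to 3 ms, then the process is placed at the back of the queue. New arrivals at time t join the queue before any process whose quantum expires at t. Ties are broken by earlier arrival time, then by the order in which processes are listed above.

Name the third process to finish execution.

Timeline: | J1 0-1 | J2 1-3 | J3 3-6 | J4 6-9 | J3 9-12 | J4 12-15 | J3 15-17 |
Completion: J1=1  J2=3  J3=17  J4=15
Finish order: J1 → J2 → J4 → J3

J4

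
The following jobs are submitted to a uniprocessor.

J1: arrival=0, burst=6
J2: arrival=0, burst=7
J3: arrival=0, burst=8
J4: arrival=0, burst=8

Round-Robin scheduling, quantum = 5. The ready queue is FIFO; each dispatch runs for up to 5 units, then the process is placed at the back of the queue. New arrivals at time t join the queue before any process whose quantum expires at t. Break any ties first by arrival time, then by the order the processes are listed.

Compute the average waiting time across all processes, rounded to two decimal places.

17.50

Schedule: | J1 0-5 | J2 5-10 | J3 10-15 | J4 15-20 | J1 20-21 | J2 21-23 | J3 23-26 | J4 26-29 |
Completion: J1=21  J2=23  J3=26  J4=29
Turnaround (C−A): J1=21  J2=23  J3=26  J4=29
Waiting times: J1=15, J2=16, J3=18, J4=21
Average waiting = (15+16+18+21) / 4 = 70/4 = 17.50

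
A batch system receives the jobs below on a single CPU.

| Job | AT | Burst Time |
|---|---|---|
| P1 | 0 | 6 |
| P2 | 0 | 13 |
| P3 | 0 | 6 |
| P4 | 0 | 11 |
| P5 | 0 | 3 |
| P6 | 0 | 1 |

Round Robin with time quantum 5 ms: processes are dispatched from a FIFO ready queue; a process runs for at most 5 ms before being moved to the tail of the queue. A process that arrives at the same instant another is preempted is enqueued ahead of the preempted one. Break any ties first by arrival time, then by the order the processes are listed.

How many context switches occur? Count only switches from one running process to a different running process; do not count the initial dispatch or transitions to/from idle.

11

Timeline: | P1 0-5 | P2 5-10 | P3 10-15 | P4 15-20 | P5 20-23 | P6 23-24 | P1 24-25 | P2 25-30 | P3 30-31 | P4 31-36 | P2 36-39 | P4 39-40 |
Completion: P1=25  P2=39  P3=31  P4=40  P5=23  P6=24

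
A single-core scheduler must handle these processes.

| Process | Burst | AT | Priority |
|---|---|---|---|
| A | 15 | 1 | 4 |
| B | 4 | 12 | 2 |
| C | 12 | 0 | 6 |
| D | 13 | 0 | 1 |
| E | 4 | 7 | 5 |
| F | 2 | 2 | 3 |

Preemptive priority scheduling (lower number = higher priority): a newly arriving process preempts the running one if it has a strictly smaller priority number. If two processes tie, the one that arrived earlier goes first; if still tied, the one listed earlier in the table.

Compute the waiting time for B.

Timeline: | D 0-13 | B 13-17 | F 17-19 | A 19-34 | E 34-38 | C 38-50 |
Completion: A=34  B=17  C=50  D=13  E=38  F=19
Turnaround (C−A): A=33  B=5  C=50  D=13  E=31  F=17
Waiting(B) = turnaround − burst = 5 − 4 = 1

1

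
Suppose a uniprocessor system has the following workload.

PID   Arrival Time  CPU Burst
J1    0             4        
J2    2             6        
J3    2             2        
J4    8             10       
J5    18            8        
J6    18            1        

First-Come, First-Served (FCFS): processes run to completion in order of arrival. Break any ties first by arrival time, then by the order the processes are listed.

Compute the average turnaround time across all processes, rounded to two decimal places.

10.17

Timeline: | J1 0-4 | J2 4-10 | J3 10-12 | J4 12-22 | J5 22-30 | J6 30-31 |
Completion: J1=4  J2=10  J3=12  J4=22  J5=30  J6=31
Turnaround times: J1=4, J2=8, J3=10, J4=14, J5=12, J6=13
Average turnaround = (4+8+10+14+12+13) / 6 = 61/6 = 10.17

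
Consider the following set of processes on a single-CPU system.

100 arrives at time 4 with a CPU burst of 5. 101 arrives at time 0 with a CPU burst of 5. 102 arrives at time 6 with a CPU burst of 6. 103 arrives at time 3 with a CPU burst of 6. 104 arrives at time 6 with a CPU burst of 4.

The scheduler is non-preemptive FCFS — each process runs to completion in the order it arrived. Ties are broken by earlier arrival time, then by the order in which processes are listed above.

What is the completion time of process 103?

Gantt: | 101 0-5 | 103 5-11 | 100 11-16 | 102 16-22 | 104 22-26 |
Completion: 100=16  101=5  102=22  103=11  104=26
Turnaround (C−A): 100=12  101=5  102=16  103=8  104=20

11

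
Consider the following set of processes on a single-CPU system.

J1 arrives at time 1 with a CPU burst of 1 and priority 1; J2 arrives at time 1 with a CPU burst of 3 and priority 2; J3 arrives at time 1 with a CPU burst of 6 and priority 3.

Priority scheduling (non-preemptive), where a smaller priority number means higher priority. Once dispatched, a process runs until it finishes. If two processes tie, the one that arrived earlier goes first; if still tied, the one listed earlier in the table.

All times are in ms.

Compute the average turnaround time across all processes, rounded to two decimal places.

5.00

Schedule: | idle 0-1 | J1 1-2 | J2 2-5 | J3 5-11 |
Completion: J1=2  J2=5  J3=11
Turnaround times: J1=1, J2=4, J3=10
Average turnaround = (1+4+10) / 3 = 15/3 = 5.00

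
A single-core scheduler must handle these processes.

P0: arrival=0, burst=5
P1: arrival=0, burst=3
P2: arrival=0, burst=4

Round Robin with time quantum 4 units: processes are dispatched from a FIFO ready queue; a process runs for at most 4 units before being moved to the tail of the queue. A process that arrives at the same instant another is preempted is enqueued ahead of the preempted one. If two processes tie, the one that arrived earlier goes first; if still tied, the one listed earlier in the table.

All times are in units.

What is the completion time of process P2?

Schedule: | P0 0-4 | P1 4-7 | P2 7-11 | P0 11-12 |
Completion: P0=12  P1=7  P2=11

11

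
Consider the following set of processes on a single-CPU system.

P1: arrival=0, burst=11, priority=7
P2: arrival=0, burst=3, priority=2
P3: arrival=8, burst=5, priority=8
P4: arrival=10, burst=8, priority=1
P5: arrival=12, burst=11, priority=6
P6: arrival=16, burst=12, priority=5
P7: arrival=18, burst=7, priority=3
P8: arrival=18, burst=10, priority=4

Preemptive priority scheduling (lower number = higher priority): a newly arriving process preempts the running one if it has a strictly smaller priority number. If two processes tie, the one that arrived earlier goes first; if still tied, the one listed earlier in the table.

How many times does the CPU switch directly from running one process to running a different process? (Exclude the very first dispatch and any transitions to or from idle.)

Gantt: | P2 0-3 | P1 3-10 | P4 10-18 | P7 18-25 | P8 25-35 | P6 35-47 | P5 47-58 | P1 58-62 | P3 62-67 |
Completion: P1=62  P2=3  P3=67  P4=18  P5=58  P6=47  P7=25  P8=35

8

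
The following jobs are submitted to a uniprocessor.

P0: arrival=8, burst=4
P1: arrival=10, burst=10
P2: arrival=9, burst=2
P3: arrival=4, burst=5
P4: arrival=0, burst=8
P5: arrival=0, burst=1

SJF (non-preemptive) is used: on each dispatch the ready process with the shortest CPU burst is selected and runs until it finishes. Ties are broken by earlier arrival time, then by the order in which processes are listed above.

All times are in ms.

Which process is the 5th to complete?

Schedule: | P5 0-1 | P4 1-9 | P2 9-11 | P0 11-15 | P3 15-20 | P1 20-30 |
Completion: P0=15  P1=30  P2=11  P3=20  P4=9  P5=1
Turnaround (C−A): P0=7  P1=20  P2=2  P3=16  P4=9  P5=1
Finish order: P5 → P4 → P2 → P0 → P3 → P1

P3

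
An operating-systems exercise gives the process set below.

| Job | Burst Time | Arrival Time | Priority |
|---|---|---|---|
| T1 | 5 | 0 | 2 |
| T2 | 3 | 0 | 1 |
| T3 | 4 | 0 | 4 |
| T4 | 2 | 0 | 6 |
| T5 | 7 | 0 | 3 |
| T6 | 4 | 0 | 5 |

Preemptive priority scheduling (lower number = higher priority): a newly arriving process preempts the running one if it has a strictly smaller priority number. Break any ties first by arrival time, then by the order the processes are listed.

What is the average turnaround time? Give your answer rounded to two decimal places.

Schedule: | T2 0-3 | T1 3-8 | T5 8-15 | T3 15-19 | T6 19-23 | T4 23-25 |
Completion: T1=8  T2=3  T3=19  T4=25  T5=15  T6=23
Turnaround (C−A): T1=8  T2=3  T3=19  T4=25  T5=15  T6=23
Turnaround times: T1=8, T2=3, T3=19, T4=25, T5=15, T6=23
Average turnaround = (8+3+19+25+15+23) / 6 = 93/6 = 15.50

15.50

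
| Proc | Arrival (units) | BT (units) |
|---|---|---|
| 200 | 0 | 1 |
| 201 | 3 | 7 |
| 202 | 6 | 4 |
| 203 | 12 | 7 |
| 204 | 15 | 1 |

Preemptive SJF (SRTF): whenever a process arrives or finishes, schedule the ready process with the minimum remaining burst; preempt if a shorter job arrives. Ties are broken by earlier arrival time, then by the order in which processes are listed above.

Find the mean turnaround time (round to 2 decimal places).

Gantt: | 200 0-1 | idle 1-3 | 201 3-10 | 202 10-14 | 203 14-15 | 204 15-16 | 203 16-22 |
Completion: 200=1  201=10  202=14  203=22  204=16
Turnaround (C−A): 200=1  201=7  202=8  203=10  204=1
Turnaround times: 200=1, 201=7, 202=8, 203=10, 204=1
Average turnaround = (1+7+8+10+1) / 5 = 27/5 = 5.40

5.40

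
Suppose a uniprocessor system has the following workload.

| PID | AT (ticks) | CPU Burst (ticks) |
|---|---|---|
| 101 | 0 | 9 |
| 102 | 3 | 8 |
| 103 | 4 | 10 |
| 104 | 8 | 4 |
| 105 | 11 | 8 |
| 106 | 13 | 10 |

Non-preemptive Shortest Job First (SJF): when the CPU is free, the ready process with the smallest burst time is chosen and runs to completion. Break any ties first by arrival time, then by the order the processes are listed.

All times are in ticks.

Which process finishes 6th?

106

Timeline: | 101 0-9 | 104 9-13 | 102 13-21 | 105 21-29 | 103 29-39 | 106 39-49 |
Completion: 101=9  102=21  103=39  104=13  105=29  106=49
Turnaround (C−A): 101=9  102=18  103=35  104=5  105=18  106=36
Finish order: 101 → 104 → 102 → 105 → 103 → 106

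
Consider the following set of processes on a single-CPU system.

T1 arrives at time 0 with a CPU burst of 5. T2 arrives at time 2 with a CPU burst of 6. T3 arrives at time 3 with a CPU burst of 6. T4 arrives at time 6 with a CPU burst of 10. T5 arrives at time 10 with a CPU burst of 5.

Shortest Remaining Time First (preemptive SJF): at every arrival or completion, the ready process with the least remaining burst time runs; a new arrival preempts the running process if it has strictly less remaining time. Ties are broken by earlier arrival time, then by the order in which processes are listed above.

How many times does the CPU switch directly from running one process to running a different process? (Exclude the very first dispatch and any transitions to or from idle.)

Schedule: | T1 0-5 | T2 5-11 | T5 11-16 | T3 16-22 | T4 22-32 |
Completion: T1=5  T2=11  T3=22  T4=32  T5=16
Turnaround (C−A): T1=5  T2=9  T3=19  T4=26  T5=6

4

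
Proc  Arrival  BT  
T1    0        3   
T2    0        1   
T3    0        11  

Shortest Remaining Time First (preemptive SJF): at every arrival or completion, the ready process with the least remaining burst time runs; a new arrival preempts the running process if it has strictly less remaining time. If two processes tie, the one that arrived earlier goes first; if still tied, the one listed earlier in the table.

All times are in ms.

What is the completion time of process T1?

4

Schedule: | T2 0-1 | T1 1-4 | T3 4-15 |
Completion: T1=4  T2=1  T3=15
Turnaround (C−A): T1=4  T2=1  T3=15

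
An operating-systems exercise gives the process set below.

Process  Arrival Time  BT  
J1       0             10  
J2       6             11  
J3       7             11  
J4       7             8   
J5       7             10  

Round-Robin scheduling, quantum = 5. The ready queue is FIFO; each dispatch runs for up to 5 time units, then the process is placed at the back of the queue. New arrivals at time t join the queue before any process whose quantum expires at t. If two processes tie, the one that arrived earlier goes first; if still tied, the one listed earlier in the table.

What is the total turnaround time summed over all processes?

Gantt: | J1 0-10 | J2 10-15 | J3 15-20 | J4 20-25 | J5 25-30 | J2 30-35 | J3 35-40 | J4 40-43 | J5 43-48 | J2 48-49 | J3 49-50 |
Completion: J1=10  J2=49  J3=50  J4=43  J5=48
Turnaround (C−A): J1=10  J2=43  J3=43  J4=36  J5=41
Turnaround = completion − arrival: J1=10, J2=43, J3=43, J4=36, J5=41
Total turnaround = 10 + 43 + 43 + 36 + 41 = 173

173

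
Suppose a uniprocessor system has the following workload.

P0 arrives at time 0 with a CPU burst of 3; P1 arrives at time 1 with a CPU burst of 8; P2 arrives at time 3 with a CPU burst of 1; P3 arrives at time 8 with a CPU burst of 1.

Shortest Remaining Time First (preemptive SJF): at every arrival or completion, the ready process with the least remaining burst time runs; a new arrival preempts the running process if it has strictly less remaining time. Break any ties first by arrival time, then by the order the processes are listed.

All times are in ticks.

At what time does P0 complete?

Timeline: | P0 0-3 | P2 3-4 | P1 4-8 | P3 8-9 | P1 9-13 |
Completion: P0=3  P1=13  P2=4  P3=9
Turnaround (C−A): P0=3  P1=12  P2=1  P3=1

3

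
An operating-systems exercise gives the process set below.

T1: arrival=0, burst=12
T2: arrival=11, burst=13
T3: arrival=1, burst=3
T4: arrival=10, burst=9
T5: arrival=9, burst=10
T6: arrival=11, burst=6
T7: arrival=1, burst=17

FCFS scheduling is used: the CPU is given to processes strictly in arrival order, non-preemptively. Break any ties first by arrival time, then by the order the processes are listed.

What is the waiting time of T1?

Timeline: | T1 0-12 | T3 12-15 | T7 15-32 | T5 32-42 | T4 42-51 | T2 51-64 | T6 64-70 |
Completion: T1=12  T2=64  T3=15  T4=51  T5=42  T6=70  T7=32
Turnaround (C−A): T1=12  T2=53  T3=14  T4=41  T5=33  T6=59  T7=31
Waiting(T1) = turnaround − burst = 12 − 12 = 0

0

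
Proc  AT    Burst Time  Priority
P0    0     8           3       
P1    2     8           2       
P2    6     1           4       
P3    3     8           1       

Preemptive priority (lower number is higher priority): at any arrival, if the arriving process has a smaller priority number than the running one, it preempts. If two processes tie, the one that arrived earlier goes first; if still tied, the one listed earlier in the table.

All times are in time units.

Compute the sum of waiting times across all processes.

42

Timeline: | P0 0-2 | P1 2-3 | P3 3-11 | P1 11-18 | P0 18-24 | P2 24-25 |
Completion: P0=24  P1=18  P2=25  P3=11
Turnaround (C−A): P0=24  P1=16  P2=19  P3=8
Waiting = turnaround − burst: P0=16, P1=8, P2=18, P3=0
Total waiting = 16 + 8 + 18 + 0 = 42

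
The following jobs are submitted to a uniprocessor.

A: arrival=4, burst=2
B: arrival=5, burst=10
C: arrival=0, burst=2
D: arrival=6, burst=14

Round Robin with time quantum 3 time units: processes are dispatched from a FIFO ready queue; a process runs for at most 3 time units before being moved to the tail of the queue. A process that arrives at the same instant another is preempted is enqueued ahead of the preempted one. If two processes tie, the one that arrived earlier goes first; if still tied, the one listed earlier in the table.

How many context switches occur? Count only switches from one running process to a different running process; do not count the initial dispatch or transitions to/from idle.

Gantt: | C 0-2 | idle 2-4 | A 4-6 | B 6-9 | D 9-12 | B 12-15 | D 15-18 | B 18-21 | D 21-24 | B 24-25 | D 25-30 |
Completion: A=6  B=25  C=2  D=30
Turnaround (C−A): A=2  B=20  C=2  D=24

8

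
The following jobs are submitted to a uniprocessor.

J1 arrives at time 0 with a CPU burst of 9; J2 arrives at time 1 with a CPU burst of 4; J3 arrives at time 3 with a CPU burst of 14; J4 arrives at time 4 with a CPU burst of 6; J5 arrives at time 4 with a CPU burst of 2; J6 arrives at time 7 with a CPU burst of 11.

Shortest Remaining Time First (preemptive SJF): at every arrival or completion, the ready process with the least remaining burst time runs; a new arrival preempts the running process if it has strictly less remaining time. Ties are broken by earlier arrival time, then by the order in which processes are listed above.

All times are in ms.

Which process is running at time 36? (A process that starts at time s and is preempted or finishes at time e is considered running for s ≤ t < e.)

J3

Timeline: | J1 0-1 | J2 1-5 | J5 5-7 | J4 7-13 | J1 13-21 | J6 21-32 | J3 32-46 |
Completion: J1=21  J2=5  J3=46  J4=13  J5=7  J6=32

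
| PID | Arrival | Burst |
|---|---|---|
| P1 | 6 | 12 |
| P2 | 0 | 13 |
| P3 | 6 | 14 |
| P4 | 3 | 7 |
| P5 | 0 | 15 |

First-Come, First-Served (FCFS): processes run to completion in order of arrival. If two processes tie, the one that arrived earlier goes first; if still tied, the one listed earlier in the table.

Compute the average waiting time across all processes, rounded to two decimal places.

Schedule: | P2 0-13 | P5 13-28 | P4 28-35 | P1 35-47 | P3 47-61 |
Completion: P1=47  P2=13  P3=61  P4=35  P5=28
Turnaround (C−A): P1=41  P2=13  P3=55  P4=32  P5=28
Waiting times: P1=29, P2=0, P3=41, P4=25, P5=13
Average waiting = (29+0+41+25+13) / 5 = 108/5 = 21.60

21.60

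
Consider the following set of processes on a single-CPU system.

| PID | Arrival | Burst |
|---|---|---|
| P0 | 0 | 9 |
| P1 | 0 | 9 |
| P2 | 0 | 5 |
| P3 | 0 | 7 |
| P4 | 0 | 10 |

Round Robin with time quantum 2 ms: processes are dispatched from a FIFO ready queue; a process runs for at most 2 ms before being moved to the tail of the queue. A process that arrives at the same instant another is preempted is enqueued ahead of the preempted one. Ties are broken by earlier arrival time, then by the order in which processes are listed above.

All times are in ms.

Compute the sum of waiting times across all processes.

134

Schedule: | P0 0-2 | P1 2-4 | P2 4-6 | P3 6-8 | P4 8-10 | P0 10-12 | P1 12-14 | P2 14-16 | P3 16-18 | P4 18-20 | P0 20-22 | P1 22-24 | P2 24-25 | P3 25-27 | P4 27-29 | P0 29-31 | P1 31-33 | P3 33-34 | P4 34-36 | P0 36-37 | P1 37-38 | P4 38-40 |
Completion: P0=37  P1=38  P2=25  P3=34  P4=40
Turnaround (C−A): P0=37  P1=38  P2=25  P3=34  P4=40
Waiting = turnaround − burst: P0=28, P1=29, P2=20, P3=27, P4=30
Total waiting = 28 + 29 + 20 + 27 + 30 = 134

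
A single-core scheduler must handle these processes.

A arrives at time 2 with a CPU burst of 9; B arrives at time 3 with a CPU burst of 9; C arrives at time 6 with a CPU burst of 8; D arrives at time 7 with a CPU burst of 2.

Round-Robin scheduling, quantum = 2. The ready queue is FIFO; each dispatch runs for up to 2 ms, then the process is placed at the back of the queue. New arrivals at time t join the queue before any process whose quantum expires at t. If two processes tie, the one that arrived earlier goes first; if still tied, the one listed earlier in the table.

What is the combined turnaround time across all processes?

Gantt: | idle 0-2 | A 2-4 | B 4-6 | A 6-8 | C 8-10 | B 10-12 | D 12-14 | A 14-16 | C 16-18 | B 18-20 | A 20-22 | C 22-24 | B 24-26 | A 26-27 | C 27-29 | B 29-30 |
Completion: A=27  B=30  C=29  D=14
Turnaround (C−A): A=25  B=27  C=23  D=7
Turnaround = completion − arrival: A=25, B=27, C=23, D=7
Total turnaround = 25 + 27 + 23 + 7 = 82

82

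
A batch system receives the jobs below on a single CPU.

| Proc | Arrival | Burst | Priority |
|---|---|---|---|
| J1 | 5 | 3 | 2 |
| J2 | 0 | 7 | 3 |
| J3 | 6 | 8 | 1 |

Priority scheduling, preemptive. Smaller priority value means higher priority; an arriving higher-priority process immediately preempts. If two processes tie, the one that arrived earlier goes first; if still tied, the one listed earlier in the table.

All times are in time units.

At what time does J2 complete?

Timeline: | J2 0-5 | J1 5-6 | J3 6-14 | J1 14-16 | J2 16-18 |
Completion: J1=16  J2=18  J3=14

18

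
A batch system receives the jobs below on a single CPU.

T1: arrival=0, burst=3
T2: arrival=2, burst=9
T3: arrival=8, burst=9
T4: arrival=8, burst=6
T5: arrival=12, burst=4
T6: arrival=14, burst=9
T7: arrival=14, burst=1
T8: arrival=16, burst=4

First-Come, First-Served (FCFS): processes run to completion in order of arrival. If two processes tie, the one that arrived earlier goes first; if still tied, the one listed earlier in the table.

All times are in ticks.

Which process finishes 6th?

T6

Schedule: | T1 0-3 | T2 3-12 | T3 12-21 | T4 21-27 | T5 27-31 | T6 31-40 | T7 40-41 | T8 41-45 |
Completion: T1=3  T2=12  T3=21  T4=27  T5=31  T6=40  T7=41  T8=45
Turnaround (C−A): T1=3  T2=10  T3=13  T4=19  T5=19  T6=26  T7=27  T8=29
Finish order: T1 → T2 → T3 → T4 → T5 → T6 → T7 → T8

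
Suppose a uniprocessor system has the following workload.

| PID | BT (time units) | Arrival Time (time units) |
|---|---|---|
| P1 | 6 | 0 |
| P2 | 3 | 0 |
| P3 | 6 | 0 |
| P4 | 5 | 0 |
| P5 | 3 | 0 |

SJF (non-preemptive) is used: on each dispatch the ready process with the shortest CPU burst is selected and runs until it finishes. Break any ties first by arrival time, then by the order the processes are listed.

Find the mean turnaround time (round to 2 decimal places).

Timeline: | P2 0-3 | P5 3-6 | P4 6-11 | P1 11-17 | P3 17-23 |
Completion: P1=17  P2=3  P3=23  P4=11  P5=6
Turnaround times: P1=17, P2=3, P3=23, P4=11, P5=6
Average turnaround = (17+3+23+11+6) / 5 = 60/5 = 12.00

12.00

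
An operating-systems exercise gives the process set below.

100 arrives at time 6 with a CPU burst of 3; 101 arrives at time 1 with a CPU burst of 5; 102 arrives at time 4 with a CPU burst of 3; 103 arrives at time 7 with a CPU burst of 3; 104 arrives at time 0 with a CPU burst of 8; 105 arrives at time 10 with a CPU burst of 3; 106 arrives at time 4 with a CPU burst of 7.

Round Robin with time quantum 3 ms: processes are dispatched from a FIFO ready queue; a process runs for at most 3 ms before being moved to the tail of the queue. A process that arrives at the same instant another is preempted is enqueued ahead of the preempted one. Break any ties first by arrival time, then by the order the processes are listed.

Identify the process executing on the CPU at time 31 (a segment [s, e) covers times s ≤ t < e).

Gantt: | 104 0-3 | 101 3-6 | 104 6-9 | 102 9-12 | 106 12-15 | 100 15-18 | 101 18-20 | 103 20-23 | 104 23-25 | 105 25-28 | 106 28-32 |
Completion: 100=18  101=20  102=12  103=23  104=25  105=28  106=32

106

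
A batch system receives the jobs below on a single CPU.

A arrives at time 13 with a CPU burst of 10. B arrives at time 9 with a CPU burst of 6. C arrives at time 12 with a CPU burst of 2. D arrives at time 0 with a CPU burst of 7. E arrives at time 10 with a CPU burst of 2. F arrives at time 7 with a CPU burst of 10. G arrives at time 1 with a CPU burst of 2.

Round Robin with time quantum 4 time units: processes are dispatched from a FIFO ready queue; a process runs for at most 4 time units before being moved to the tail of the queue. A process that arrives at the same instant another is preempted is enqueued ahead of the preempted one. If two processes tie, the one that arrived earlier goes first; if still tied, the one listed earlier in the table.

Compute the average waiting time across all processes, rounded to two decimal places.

Gantt: | D 0-4 | G 4-6 | D 6-9 | F 9-13 | B 13-17 | E 17-19 | C 19-21 | A 21-25 | F 25-29 | B 29-31 | A 31-35 | F 35-37 | A 37-39 |
Completion: A=39  B=31  C=21  D=9  E=19  F=37  G=6
Turnaround (C−A): A=26  B=22  C=9  D=9  E=9  F=30  G=5
Waiting times: A=16, B=16, C=7, D=2, E=7, F=20, G=3
Average waiting = (16+16+7+2+7+20+3) / 7 = 71/7 = 10.14

10.14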